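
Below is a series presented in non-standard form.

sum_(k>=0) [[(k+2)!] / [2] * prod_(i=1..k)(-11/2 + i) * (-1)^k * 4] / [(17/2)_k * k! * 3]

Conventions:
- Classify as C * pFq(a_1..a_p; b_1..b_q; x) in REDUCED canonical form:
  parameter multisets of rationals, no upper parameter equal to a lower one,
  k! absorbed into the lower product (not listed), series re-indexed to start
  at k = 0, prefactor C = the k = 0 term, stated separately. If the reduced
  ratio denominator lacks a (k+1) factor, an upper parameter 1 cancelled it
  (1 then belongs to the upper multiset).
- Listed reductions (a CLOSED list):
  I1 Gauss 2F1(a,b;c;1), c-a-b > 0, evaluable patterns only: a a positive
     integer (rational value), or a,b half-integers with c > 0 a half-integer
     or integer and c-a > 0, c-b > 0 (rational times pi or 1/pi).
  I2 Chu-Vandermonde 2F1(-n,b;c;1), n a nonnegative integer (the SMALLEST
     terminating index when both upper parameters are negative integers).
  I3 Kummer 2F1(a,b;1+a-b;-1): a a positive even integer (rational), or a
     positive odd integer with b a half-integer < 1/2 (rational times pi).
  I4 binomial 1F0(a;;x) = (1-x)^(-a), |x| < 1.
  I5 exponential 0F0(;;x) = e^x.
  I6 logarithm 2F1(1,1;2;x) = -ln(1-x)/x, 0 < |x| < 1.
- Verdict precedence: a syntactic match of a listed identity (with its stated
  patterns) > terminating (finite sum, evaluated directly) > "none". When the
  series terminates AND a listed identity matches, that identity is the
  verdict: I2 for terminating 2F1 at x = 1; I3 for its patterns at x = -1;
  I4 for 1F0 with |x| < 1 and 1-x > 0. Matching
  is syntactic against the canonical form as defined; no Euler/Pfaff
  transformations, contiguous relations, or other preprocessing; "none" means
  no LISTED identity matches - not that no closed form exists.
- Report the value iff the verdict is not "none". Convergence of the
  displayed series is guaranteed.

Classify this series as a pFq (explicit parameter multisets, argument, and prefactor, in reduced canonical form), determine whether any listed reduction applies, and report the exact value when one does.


Key observation: x = (-1) and the factorial ratio (prefactor 4/3) (k+a-1)!/(a-1)! is a rising factorial (a)_k.
Adjacent-term ratio: r(k) = (-1) * (k-9/2) (k+3) / [(k+17/2) (k+1)] ; factor over Q: parameters, x = (-1), and C = 4/3.

Prefactor 4/3, argument -1: 2F1 with upper {-9/2, 3} over lower {17/2}. Verdict: this is the Kummer evaluation I3 (x = -1; c = 17/2 equals 1+a-b for upper {-9/2, 3}: listed pattern). Hence: (15015/8192) * pi.


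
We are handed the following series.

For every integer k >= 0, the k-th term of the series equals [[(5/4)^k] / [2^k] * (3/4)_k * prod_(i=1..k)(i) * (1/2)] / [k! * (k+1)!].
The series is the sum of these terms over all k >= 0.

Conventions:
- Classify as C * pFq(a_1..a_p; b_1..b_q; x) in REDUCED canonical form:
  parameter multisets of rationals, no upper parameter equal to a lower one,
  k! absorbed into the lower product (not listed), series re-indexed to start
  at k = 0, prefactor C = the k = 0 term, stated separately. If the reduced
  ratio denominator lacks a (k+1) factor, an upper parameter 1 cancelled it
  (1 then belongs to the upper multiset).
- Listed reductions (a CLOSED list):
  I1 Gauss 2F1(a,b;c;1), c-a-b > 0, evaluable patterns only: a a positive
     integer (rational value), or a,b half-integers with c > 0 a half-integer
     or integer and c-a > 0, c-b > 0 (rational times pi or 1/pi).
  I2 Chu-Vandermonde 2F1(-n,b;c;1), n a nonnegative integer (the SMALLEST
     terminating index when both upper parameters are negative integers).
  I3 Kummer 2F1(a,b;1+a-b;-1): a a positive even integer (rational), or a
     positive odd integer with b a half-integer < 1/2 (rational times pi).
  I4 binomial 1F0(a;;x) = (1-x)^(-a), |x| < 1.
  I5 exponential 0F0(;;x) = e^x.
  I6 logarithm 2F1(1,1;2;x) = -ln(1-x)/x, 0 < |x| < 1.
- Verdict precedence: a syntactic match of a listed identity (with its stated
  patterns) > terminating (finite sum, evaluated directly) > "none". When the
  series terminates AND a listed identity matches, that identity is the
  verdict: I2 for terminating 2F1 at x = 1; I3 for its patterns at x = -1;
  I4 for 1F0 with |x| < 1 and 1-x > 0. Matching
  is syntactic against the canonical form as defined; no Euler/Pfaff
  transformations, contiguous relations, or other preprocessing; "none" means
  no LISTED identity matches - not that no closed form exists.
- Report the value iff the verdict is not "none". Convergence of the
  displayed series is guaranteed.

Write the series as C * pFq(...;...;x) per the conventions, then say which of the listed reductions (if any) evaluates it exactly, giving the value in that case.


First insight: t_0 being 1/2, the two k-th powers (prefactor 1/2) combine into one argument.
Consecutive-term ratio: r(k) = (5/8) * (k+3/4) (k+1) / [(k+2) (k+1)] - rational in k. x = (5/8); t_0 = 1/2; negate the roots.

Prefactor 1/2, argument 5/8: 2F1 with upper {3/4, 1} over lower {2}. Verdict: none - this 2F1 at x = 5/8 matches no listed pattern, and upper {3/4, 1} holds no stopper.


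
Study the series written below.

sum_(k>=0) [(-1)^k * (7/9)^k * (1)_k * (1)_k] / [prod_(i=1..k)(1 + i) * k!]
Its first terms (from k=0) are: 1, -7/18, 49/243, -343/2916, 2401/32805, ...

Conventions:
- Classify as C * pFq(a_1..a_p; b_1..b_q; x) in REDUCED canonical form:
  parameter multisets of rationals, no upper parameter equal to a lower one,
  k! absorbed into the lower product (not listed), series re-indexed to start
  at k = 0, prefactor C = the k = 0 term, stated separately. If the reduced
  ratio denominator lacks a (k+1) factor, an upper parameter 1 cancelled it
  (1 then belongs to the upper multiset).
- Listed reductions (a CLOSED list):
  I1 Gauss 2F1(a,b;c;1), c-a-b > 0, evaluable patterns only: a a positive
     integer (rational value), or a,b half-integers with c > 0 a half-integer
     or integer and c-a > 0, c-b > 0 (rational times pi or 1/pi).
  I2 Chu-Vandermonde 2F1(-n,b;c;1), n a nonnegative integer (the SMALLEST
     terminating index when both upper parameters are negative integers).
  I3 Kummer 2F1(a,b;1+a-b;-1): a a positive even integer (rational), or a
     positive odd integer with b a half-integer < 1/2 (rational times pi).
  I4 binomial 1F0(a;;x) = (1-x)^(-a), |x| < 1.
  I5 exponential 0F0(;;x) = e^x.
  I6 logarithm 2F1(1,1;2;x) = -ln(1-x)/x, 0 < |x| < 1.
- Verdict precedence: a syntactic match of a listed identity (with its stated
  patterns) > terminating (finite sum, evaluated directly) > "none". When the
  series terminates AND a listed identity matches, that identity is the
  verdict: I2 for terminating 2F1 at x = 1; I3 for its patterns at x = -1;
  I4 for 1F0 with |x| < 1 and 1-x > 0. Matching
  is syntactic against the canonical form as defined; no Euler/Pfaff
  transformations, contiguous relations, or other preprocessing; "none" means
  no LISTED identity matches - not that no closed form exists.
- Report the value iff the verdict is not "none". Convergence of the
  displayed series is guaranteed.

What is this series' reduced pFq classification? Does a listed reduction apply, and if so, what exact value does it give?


First insight: with t_0 = 1, the (-1)^k factor (prefactor 1) folds into the argument's sign.
Ratio: r(k) = (-7/9) * (k+1) (k+1) / [(k+2) (k+1)] - rational; roots negated = parameters, x = (-7/9), C = 1.

Classification (C = 1): 2F1 with upper {1, 1}, lower {2}, argument x = -7/9. Verdict at x = -7/9: the logarithmic series (I6) matches (the logarithm: parameters (1,1;2), x = -7/9). Sum: (9/7) * ln(16/9).


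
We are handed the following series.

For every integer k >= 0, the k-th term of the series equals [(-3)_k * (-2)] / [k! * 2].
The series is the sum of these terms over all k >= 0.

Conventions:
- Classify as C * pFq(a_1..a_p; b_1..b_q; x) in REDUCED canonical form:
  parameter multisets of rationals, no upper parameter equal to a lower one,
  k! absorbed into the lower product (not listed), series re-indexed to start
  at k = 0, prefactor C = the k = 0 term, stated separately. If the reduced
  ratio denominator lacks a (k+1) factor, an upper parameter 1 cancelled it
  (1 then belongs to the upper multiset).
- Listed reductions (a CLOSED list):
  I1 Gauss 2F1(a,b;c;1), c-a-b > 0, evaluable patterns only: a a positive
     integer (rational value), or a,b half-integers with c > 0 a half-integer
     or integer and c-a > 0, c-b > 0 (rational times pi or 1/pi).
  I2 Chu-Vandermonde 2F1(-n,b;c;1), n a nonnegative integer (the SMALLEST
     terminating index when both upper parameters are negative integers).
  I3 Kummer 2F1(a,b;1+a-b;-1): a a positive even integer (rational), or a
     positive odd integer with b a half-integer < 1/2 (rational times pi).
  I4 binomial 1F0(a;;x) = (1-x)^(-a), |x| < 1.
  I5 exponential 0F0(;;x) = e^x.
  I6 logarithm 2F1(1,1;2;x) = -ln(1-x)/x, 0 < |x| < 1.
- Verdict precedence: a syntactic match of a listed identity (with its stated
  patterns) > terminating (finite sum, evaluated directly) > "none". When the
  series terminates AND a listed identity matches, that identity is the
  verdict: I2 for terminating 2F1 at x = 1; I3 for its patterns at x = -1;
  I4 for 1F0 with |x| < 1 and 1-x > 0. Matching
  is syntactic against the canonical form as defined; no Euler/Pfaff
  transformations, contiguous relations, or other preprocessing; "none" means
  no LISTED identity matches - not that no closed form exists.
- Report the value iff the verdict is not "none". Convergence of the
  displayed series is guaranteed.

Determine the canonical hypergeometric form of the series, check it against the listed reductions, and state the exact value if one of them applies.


Key step: with t_0 = -1, the constant factors (C = -1, x = 1) combine into one prefactor.
Term ratio: r(k) = 1 * (k-3) / [(k+1)] - rational in k. x = 1; t_0 = -1; negate the roots.

This is -1 * 1F0(-3; -; 1) in reduced canonical form. Verdict: terminating. With -3 upstairs the series is a 4-term polynomial sum; evaluated term by term. Value: 0.


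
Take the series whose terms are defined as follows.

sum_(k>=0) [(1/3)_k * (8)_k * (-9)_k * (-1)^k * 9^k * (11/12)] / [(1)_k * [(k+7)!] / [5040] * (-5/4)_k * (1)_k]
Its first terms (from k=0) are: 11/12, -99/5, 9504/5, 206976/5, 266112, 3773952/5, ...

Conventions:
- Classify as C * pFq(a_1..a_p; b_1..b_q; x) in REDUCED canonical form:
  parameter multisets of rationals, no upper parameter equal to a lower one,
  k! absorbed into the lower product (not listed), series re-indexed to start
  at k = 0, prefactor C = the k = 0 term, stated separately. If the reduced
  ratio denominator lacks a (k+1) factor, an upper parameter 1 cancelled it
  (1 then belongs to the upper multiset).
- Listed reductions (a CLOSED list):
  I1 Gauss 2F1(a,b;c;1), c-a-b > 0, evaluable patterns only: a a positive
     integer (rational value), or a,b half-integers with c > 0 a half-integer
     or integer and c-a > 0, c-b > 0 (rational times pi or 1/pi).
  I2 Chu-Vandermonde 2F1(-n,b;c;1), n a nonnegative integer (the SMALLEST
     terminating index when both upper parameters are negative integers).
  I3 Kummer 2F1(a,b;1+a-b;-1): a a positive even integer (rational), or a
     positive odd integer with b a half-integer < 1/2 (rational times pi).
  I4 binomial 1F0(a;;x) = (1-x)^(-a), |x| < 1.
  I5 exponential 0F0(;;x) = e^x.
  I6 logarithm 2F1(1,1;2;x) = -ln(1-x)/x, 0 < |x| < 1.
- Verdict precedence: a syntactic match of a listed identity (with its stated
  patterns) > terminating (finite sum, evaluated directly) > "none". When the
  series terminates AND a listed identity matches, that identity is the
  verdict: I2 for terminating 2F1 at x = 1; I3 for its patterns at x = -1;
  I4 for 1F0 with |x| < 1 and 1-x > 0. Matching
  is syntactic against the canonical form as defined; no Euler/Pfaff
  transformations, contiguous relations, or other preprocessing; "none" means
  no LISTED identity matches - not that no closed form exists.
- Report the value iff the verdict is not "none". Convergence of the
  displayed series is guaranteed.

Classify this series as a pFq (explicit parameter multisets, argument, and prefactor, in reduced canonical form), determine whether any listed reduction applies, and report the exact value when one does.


With C = 11/12: the canonical form is 2F2(-9, 1/3; -5/4, 1; -9). Verdict: terminating - upper parameter -9 makes this a finite sum (last index 9), evaluated exactly. Exact value: 156880324799/48300.

Key observation: x = (-9) and the denominator's factorial ratio (C = 11/12) is a lower Pochhammer.
Consecutive-term ratio: r(k) = (-9) * (k-9) (k+1/3) / [(k-5/4) (k+1) (k+1)] - rational in k. x = (-9); t_0 = 11/12; negate the roots.


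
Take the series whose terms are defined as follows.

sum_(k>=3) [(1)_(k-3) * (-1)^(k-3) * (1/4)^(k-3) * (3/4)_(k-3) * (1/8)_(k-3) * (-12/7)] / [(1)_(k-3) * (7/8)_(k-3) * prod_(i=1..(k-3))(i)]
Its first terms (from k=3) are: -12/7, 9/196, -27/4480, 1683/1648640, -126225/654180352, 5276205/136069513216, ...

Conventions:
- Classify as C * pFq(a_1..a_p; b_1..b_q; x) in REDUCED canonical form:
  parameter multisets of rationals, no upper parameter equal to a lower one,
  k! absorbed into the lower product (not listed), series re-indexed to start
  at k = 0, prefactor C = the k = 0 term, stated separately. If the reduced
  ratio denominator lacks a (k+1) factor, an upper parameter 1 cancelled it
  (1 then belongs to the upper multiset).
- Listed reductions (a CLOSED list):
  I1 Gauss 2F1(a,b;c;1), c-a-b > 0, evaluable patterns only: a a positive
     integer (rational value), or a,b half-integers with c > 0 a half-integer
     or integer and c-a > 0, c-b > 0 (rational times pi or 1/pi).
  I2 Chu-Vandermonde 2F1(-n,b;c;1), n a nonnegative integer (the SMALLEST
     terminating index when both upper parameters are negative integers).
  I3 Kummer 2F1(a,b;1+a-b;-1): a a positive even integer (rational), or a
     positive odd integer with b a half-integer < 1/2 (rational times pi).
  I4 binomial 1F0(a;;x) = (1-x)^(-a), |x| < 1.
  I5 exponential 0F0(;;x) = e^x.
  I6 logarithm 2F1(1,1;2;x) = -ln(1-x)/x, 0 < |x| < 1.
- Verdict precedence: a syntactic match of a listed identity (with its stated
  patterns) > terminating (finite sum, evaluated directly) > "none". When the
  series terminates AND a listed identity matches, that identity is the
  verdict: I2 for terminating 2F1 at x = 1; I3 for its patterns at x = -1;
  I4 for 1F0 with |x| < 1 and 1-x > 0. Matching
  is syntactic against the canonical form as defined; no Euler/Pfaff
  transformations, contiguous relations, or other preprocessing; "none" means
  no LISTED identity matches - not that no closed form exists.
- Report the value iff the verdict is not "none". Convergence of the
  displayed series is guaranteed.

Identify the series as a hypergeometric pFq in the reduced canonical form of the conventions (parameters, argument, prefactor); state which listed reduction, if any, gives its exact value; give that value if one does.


With C = -12/7: the canonical form is 2F1(1/8, 3/4; 7/8; -1/4). Verdict: none. Every listed pattern misses the 2F1 form at -1/4, upper {1/8, 3/4}.

The tell: t_0 being -12/7, the product of the first k integers (prefactor -12/7) is k!.
Ratio: r(k) = (-1/4) * (k+1/8) (k+3/4) / [(k+7/8) (k+1)] - rational in k. x = (-1/4); t_0 = -12/7; negate the roots.


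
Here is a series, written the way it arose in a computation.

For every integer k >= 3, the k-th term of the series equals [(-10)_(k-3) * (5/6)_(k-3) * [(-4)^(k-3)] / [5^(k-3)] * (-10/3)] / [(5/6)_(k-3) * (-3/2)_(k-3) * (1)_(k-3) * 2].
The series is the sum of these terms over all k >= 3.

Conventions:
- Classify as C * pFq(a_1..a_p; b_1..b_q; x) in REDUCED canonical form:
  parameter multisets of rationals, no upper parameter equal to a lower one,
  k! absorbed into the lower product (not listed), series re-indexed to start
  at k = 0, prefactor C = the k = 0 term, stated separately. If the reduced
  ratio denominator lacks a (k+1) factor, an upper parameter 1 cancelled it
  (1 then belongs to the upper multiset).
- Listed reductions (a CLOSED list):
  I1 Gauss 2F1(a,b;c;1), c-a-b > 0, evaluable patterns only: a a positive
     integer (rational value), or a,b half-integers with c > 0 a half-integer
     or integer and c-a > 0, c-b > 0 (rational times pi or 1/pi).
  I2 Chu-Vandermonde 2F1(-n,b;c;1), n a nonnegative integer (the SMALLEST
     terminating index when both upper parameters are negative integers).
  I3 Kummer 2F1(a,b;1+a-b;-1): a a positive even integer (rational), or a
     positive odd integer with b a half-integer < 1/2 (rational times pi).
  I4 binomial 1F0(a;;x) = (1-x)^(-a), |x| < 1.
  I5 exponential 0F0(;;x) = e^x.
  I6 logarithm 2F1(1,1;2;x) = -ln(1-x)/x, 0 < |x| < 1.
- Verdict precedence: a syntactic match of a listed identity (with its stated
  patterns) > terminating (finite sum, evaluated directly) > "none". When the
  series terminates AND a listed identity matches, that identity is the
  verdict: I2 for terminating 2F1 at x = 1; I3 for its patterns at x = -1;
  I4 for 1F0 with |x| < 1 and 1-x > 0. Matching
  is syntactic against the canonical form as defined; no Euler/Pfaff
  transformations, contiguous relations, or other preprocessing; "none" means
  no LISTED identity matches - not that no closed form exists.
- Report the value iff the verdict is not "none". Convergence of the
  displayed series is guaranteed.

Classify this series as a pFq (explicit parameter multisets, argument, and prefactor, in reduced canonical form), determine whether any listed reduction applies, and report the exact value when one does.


Key observation: t_0 being -5/3, the two geometric factors (C = -5/3, x = -4/5) combine into one argument.
Ratio: r(k) = (-4/5) * (k-10) / [(k-3/2) (k+1)] - poly over poly, x = (-4/5) from leading terms; C = -5/3 at k = 0.

Prefactor -5/3, argument -4/5: 1F1 with upper {-10} over lower {-3/2}. Verdict: terminating - no listed pattern fits, but -10 in the upper list cuts the series at k = 10; direct evaluation. Hence: -25056463271194699/35631298828125.


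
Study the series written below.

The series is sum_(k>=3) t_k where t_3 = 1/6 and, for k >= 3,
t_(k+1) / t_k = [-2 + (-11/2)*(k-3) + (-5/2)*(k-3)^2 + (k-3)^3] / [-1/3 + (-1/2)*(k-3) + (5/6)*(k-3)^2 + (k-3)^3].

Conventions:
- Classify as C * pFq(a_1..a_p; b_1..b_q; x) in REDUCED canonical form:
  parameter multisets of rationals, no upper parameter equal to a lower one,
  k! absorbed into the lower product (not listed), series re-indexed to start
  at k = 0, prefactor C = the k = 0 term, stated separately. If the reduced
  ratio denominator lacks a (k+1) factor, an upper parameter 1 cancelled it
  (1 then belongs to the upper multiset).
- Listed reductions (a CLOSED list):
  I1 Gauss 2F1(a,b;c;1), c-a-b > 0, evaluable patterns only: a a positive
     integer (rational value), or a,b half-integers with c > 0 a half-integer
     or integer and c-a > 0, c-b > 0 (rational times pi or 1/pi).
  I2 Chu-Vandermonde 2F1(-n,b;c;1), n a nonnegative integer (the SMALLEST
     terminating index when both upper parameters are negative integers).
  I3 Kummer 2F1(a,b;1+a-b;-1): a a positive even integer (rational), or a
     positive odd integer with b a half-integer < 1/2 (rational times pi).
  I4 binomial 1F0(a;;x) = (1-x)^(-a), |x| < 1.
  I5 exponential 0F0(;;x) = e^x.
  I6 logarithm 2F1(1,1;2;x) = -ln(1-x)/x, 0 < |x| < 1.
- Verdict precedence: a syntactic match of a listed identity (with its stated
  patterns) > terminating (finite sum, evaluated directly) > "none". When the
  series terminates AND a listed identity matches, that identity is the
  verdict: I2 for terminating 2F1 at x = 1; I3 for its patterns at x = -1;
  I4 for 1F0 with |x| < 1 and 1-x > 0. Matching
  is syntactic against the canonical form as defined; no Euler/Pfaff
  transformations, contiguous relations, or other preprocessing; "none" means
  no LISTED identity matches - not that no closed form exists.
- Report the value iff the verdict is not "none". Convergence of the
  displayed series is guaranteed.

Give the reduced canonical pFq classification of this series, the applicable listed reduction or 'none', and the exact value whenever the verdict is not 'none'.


x = 1 here; the reduced form reads 2F1, upper {-4, 1}, lower {-2/3}, C = 1/6. Verdict: this is Chu-Vandermonde (I2) (terminating 2F1 at x = 1 with n = 4, b = 1, c = -2/3). Value: -5/42.

Structural cue: t_0 being 1/6, the expanded ratio factors over Q; C = 1/6, roots give parameters.
Adjacent-term ratio: r(k) = 1 * (k-4) (k+1) / [(k-2/3) (k+1)] - poly over poly, x = 1 from leading terms; C = 1/6 at k = 0.


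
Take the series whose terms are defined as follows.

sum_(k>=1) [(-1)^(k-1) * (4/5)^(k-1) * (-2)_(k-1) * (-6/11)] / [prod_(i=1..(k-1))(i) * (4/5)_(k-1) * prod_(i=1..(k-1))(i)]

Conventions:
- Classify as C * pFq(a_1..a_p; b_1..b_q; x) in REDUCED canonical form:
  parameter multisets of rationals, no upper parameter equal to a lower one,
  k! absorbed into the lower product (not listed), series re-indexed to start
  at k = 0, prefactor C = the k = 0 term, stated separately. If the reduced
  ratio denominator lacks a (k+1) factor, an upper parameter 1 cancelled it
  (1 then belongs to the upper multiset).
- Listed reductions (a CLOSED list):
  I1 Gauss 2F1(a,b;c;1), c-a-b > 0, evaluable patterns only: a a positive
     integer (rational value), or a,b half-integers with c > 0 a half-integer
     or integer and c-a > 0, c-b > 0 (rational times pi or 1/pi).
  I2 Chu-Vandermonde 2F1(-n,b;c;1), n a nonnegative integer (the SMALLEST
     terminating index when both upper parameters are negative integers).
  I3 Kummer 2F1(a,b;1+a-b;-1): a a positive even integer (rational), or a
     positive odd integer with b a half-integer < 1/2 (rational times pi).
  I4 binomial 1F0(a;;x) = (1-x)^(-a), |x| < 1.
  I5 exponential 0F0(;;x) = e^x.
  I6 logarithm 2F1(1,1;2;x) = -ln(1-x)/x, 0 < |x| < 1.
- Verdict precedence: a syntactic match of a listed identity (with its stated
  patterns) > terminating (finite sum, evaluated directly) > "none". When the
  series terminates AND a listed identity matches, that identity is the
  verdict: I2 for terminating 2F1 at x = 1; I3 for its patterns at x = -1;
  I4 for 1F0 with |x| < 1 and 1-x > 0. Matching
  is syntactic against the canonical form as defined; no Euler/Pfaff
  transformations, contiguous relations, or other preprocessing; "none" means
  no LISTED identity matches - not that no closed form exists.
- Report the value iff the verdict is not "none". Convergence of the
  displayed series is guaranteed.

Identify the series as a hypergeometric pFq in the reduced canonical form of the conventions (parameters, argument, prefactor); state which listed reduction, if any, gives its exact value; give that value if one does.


Prefactor -6/11, argument -4/5: 1F2 with upper {-2} over lower {4/5, 1}. Verdict: terminating - no listed pattern fits, but -2 in the upper list cuts the series at k = 2; direct evaluation. Exact value: -58/33.

The tell: t_0 being -6/11, the (-1)^k factor (C = -6/11, x = -4/5) folds into the argument's sign.
Adjacent-term ratio: r(k) = (-4/5) * (k-2) / [(k+4/5) (k+1) (k+1)] - rational; roots negated = parameters, x = (-4/5), C = -6/11.


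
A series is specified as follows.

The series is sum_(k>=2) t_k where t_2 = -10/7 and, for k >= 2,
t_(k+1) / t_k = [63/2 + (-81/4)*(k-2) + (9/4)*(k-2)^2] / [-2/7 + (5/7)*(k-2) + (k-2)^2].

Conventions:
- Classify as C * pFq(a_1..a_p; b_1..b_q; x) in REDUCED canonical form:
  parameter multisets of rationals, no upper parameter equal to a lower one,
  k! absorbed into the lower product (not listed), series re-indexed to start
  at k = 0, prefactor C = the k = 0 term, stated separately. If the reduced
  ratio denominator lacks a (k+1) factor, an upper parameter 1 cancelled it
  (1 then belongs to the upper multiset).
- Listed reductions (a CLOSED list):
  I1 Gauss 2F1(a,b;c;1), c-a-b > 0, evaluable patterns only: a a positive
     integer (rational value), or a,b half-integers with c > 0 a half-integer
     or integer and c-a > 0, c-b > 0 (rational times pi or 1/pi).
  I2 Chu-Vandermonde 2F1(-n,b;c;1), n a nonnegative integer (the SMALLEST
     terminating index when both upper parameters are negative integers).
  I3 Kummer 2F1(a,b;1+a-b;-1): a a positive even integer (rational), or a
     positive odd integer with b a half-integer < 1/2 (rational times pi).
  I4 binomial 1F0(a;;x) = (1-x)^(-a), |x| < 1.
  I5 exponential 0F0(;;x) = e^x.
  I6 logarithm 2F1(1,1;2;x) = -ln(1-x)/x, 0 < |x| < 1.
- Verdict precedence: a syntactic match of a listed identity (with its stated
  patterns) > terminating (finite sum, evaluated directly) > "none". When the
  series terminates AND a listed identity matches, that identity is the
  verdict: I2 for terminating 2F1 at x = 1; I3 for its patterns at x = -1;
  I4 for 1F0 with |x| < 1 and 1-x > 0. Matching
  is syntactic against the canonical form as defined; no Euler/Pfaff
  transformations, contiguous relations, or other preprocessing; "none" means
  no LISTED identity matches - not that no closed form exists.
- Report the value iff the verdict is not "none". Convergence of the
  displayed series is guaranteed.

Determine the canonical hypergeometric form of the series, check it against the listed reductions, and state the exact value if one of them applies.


At argument 9/4: a 2F1 with upper {-7, -2}, lower {-2/7}, scaled by C = -10/7. Verdict: terminating - upper parameter -2 makes this a finite sum (last index 2), evaluated exactly. Its exact value is 92089/56.

First insight: x = (9/4) and the expanded ratio factors over Q; prefactor -10/7, roots give parameters.
Term ratio: r(k) = (9/4) * (k-7) (k-2) / [(k-2/7) (k+1)] - rational; roots negated = parameters, x = (9/4), C = -10/7.


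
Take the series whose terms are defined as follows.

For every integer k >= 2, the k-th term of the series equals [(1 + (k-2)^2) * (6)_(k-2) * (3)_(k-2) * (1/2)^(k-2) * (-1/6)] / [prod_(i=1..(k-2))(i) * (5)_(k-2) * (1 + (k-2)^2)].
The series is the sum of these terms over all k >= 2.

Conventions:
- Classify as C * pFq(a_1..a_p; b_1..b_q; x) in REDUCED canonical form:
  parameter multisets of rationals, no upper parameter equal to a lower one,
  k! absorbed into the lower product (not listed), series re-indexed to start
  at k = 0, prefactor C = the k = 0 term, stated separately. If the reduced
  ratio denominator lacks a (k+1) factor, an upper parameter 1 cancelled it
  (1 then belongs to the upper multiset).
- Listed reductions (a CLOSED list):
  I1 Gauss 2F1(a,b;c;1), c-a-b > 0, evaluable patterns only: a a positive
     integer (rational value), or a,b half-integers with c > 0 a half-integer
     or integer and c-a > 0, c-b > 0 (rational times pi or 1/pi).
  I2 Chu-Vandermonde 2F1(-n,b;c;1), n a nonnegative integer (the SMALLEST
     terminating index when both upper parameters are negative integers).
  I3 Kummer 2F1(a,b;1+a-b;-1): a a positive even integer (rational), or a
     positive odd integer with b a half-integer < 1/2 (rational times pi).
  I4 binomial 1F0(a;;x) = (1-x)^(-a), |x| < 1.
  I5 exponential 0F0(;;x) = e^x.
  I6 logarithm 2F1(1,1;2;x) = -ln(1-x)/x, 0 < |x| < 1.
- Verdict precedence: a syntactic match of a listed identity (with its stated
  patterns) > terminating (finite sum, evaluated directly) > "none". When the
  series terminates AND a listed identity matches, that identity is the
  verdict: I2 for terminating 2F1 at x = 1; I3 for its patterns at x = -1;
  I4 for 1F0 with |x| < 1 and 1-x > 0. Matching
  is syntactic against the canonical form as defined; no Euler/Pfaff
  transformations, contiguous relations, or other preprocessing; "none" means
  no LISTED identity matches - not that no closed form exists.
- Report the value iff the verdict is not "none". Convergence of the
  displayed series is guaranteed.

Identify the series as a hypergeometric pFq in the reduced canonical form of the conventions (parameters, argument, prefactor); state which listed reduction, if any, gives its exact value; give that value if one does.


Canonical form: C = -1/6 times 2F1 with upper {3, 6}, lower {5}, x = 1/2. Verdict: none (x = 1/2): each listed identity misses the multisets {3, 6} ; {5}.

The tell: with t_0 = -1/6, k^2 + 1 divides numerator and denominator alike; C = -1/6 after cancelling.
Step ratio: r(k) = (1/2) * (k+3) (k+6) / [(k+5) (k+1)] - rational in k. x = (1/2); t_0 = -1/6; negate the roots.


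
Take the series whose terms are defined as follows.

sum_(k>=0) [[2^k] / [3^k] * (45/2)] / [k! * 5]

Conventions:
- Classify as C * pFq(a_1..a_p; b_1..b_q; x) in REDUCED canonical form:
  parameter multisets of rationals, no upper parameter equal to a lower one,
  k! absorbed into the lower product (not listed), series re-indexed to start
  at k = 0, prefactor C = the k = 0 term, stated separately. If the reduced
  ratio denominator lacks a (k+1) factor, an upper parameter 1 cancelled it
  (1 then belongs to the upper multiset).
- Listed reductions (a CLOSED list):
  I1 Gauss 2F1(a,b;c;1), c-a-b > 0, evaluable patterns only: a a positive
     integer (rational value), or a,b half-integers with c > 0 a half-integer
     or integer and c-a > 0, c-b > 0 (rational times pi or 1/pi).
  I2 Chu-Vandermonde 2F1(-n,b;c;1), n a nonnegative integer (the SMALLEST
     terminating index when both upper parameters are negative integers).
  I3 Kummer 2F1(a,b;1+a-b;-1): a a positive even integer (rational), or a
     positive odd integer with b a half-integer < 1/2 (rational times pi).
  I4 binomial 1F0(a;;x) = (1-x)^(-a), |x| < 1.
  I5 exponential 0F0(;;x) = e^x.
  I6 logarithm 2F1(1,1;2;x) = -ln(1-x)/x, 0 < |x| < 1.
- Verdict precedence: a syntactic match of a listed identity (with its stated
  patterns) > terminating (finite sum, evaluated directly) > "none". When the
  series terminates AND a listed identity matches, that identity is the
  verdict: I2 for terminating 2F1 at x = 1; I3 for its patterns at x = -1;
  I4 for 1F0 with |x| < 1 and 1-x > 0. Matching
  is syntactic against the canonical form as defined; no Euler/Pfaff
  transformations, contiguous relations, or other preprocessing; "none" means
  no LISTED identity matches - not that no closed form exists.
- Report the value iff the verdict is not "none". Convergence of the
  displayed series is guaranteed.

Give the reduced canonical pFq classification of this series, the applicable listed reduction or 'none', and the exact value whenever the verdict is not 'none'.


With C = 9/2: the canonical form is 0F0(-; -; 2/3). Verdict: the I5 exponential reduction fires (the 0F0 exponential series at x = 2/3). Value: (9/2) * e^(2/3).

Key observation: t_0 = 9/2 here, and the two geometric factors (C = 9/2) combine into one argument.
Step ratio: r(k) = (2/3) * 1 / [(k+1)] - poly over poly, x = (2/3) from leading terms; C = 9/2 at k = 0.


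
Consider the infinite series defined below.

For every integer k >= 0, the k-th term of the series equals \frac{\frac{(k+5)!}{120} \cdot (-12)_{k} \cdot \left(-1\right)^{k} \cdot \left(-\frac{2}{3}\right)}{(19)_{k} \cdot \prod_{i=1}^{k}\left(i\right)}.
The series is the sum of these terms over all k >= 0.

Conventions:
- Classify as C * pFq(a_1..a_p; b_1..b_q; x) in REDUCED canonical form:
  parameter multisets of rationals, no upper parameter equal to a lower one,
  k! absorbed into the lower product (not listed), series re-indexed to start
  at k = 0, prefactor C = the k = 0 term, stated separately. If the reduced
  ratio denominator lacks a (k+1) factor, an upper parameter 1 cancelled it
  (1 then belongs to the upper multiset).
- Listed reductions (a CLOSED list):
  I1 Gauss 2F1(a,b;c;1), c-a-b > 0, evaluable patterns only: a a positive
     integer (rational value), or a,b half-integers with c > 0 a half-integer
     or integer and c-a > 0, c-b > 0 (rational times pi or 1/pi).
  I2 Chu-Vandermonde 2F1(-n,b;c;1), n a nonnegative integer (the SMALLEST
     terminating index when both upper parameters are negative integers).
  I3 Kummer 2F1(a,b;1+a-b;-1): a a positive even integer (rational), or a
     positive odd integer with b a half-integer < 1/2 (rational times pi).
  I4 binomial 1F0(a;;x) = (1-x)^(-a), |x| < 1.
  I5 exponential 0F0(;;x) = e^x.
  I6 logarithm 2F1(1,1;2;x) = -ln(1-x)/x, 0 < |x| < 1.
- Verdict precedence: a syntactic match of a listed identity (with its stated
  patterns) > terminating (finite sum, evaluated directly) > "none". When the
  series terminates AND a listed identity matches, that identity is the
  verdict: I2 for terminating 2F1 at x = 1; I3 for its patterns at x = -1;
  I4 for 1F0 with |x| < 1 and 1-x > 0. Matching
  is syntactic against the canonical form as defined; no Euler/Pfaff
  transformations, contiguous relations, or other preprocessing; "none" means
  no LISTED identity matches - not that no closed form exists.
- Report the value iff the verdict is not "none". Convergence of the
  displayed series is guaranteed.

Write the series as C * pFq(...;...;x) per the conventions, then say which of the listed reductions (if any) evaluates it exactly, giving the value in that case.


Prefactor -\frac{2}{3}, argument -1: 2F1 with upper {-12, 6} over lower {19}. Verdict: Kummer's theorem (I3) matches (x = -1; c = 19 equals 1+a-b for upper {-12, 6}: listed pattern). Its exact value is -\frac{136}{5}.

The tell: x = -1 and the product of the first k integers (C = -2/3, x = -1) is k!.
Adjacent-term ratio: r(k) = -1 * (k-12) (k+6) / [(k+19) (k+1)] - rational in k. x = -1; t_0 = -\frac{2}{3}; negate the roots.


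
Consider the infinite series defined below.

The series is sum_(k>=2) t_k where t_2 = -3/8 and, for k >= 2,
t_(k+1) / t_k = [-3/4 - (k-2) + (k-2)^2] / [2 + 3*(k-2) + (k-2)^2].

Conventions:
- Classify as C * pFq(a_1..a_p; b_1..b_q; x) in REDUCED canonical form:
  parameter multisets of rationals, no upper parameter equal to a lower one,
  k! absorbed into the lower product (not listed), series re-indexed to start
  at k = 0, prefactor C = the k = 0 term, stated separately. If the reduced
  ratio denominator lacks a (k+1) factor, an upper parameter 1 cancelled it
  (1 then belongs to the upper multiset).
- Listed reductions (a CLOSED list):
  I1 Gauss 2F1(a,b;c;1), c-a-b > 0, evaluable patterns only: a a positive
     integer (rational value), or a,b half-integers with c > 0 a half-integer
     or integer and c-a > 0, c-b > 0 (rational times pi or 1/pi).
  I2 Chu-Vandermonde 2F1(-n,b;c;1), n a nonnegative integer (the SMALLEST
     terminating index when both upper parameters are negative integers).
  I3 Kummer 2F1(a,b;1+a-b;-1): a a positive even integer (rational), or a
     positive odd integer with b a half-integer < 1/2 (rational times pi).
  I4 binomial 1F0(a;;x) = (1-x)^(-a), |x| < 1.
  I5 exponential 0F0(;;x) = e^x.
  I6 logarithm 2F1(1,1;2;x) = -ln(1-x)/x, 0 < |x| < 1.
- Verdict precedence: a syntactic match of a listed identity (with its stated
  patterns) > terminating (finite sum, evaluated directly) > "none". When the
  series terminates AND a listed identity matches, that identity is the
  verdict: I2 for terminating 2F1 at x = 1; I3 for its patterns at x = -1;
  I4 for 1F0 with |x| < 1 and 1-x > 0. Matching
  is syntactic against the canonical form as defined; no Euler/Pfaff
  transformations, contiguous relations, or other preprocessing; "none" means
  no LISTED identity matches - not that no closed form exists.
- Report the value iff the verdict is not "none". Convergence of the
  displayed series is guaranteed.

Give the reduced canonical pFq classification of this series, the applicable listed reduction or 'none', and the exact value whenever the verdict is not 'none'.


Structural cue: from the first term -3/8: factor the ratio over Q (C = -3/8, x = 1): negated roots = parameters.
Term ratio: r(k) = 1 * (k-3/2) (k+1/2) / [(k+2) (k+1)] ; factor over Q: parameters, x = 1, and C = -3/8.

At argument 1: a 2F1 with upper {-3/2, 1/2}, lower {2}, scaled by C = -3/8. Verdict: Gauss's theorem I1 (half-integer case) fires (x = 1; upper {-3/2, 1/2} half-integers, c = 2 in the evaluable pattern). Hence: (-4/5) / pi.


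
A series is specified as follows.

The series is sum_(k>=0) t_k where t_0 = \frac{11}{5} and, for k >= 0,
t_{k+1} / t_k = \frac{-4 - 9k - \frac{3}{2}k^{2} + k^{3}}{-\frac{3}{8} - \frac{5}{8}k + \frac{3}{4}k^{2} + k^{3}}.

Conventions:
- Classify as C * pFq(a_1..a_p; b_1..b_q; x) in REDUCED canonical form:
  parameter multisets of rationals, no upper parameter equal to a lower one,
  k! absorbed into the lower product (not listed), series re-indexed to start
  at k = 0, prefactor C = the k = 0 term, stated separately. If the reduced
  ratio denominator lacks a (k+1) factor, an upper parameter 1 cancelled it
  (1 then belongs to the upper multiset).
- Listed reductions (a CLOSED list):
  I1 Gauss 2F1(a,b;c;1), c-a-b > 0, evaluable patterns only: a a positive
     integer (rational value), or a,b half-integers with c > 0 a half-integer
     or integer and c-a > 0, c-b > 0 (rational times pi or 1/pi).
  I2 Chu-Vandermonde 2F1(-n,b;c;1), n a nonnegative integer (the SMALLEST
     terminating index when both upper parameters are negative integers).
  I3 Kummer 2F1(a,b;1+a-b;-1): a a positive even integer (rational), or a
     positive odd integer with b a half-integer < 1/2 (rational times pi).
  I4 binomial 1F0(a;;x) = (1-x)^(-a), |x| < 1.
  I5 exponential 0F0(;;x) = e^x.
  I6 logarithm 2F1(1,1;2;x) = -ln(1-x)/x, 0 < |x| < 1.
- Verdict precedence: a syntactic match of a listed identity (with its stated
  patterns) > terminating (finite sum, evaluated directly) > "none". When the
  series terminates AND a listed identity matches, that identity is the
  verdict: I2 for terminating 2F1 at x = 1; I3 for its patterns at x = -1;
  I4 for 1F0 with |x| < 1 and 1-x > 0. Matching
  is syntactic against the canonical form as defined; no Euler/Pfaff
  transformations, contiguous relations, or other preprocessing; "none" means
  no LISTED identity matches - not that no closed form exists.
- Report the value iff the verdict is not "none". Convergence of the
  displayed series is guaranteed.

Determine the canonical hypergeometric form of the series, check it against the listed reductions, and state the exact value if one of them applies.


With C = \frac{11}{5}: the canonical form is 2F1(-4, 2; -\frac{3}{4}; 1). Verdict at x = 1: Chu-Vandermonde (I2) matches (terminating 2F1 at x = 1 with n = 4, b = 2, c = -\frac{3}{4}). Hence: \frac{847}{225}.

Key observation: t_0 = \frac{11}{5} here, and the ratio is unreduced: k + 1/2 divides both sides (prefactor 11/5).
Consecutive-term ratio: r(k) = 1 * (k-4) (k+2) / [(k-\frac{3}{4}) (k+1)] ; factor over Q: parameters, x = 1, and C = \frac{11}{5}.


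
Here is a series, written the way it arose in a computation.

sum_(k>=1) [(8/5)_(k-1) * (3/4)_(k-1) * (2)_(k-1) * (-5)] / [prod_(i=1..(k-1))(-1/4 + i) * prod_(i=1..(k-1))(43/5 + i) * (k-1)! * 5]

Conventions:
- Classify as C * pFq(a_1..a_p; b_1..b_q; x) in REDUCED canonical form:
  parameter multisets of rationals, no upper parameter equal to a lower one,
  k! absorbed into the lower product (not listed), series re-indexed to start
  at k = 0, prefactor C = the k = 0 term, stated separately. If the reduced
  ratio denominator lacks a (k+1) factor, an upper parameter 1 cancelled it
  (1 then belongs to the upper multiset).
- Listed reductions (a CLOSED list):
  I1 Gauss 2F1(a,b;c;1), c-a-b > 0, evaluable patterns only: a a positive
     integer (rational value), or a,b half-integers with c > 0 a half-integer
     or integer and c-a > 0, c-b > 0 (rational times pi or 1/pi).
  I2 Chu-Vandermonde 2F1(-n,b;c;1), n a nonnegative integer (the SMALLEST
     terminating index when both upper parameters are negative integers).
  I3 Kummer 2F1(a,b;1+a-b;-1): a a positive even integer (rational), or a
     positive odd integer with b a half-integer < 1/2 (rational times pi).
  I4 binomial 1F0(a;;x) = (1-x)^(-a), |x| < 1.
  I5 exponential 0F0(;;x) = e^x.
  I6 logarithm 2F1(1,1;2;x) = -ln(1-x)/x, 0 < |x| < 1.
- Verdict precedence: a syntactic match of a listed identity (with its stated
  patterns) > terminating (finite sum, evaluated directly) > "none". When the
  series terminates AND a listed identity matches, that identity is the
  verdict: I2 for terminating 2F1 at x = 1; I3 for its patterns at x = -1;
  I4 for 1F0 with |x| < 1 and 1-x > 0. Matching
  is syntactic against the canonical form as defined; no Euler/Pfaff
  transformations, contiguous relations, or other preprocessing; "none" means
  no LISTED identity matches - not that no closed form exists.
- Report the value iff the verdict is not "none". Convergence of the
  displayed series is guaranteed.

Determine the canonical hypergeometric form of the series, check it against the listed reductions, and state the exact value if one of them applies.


Structural cue: x = 1 and the lower running product (C = -1, x = 1) is a rising factorial.
Consecutive-term ratio: r(k) = 1 * (k+8/5) (k+2) / [(k+48/5) (k+1)] - rational in k. x = 1; t_0 = -1; negate the roots.

Prefactor -1, argument 1: 2F1 with upper {8/5, 2} over lower {48/5}. Verdict: Gauss (I1, integer-parameter pattern) fires (x = 1: the Gamma ratio telescopes since c-a-b = 6 > 0 and a = 2 in Z>0). Sum: -817/525.
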